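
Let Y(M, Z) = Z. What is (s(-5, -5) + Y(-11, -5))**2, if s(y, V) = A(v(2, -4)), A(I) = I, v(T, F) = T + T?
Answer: 1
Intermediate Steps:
v(T, F) = 2*T
s(y, V) = 4 (s(y, V) = 2*2 = 4)
(s(-5, -5) + Y(-11, -5))**2 = (4 - 5)**2 = (-1)**2 = 1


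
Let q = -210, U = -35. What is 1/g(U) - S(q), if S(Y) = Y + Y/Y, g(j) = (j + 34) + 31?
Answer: 6271/30 ≈ 209.03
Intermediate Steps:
g(j) = 65 + j (g(j) = (34 + j) + 31 = 65 + j)
S(Y) = 1 + Y (S(Y) = Y + 1 = 1 + Y)
1/g(U) - S(q) = 1/(65 - 35) - (1 - 210) = 1/30 - 1*(-209) = 1/30 + 209 = 6271/30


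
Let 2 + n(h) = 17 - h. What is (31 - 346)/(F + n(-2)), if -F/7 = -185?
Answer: -315/1312 ≈ -0.24009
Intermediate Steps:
n(h) = 15 - h (n(h) = -2 + (17 - h) = 15 - h)
F = 1295 (F = -7*(-185) = 1295)
(31 - 346)/(F + n(-2)) = (31 - 346)/(1295 + (15 - 1*(-2))) = -315/(1295 + (15 + 2)) = -315/(1295 + 17) = -315/1312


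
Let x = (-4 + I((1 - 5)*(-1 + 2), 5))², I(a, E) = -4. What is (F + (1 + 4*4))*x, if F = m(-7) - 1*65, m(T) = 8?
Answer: -2560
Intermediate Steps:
x = 64 (x = (-4 - 4)² = (-8)² = 64)
F = -57 (F = 8 - 1*65 = 8 - 65 = -57)
(F + (1 + 4*4))*x = (-57 + (1 + 4*4))*64 = (-57 + (1 + 16))*64 = (-57 + 17)*64 = -40*64 = -2560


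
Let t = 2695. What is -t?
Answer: -2695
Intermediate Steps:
-t = -1*2695 = -2695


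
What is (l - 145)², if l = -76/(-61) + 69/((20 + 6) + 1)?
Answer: 6009040324/301401 ≈ 19937.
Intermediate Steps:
l = 2087/549 (l = -76*(-1/61) + 69/(26 + 1) = 76/61 + 69/27 = 76/61 + 69*(1/27) = 76/61 + 23/9 = 2087/549 ≈ 3.8015)
(l - 145)² = (2087/549 - 145)² = (-77518/549)² = 6009040324/301401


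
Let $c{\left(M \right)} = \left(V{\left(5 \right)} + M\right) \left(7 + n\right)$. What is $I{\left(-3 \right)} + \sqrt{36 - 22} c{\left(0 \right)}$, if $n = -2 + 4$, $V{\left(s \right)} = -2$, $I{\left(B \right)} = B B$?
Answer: $9 - 18 \sqrt{14} \approx -58.35$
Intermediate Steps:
$I{\left(B \right)} = B^{2}$
$n = 2$
$c{\left(M \right)} = -18 + 9 M$ ($c{\left(M \right)} = \left(-2 + M\right) \left(7 + 2\right) = \left(-2 + M\right) 9 = -18 + 9 M$)
$I{\left(-3 \right)} + \sqrt{36 - 22} c{\left(0 \right)} = \left(-3\right)^{2} + \sqrt{36 - 22} \left(-18 + 9 \cdot 0\right) = 9 + \sqrt{14} \left(-18 + 0\right) = 9 + \sqrt{14} \left(-18\right) = 9 - 18 \sqrt{14}$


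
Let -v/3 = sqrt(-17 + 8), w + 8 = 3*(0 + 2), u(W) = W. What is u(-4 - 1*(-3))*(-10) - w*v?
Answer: 10 - 18*I ≈ 10.0 - 18.0*I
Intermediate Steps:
w = -2 (w = -8 + 3*(0 + 2) = -8 + 3*2 = -8 + 6 = -2)
v = -9*I (v = -3*sqrt(-17 + 8) = -9*I ≈ -9.0*I)
u(-4 - 1*(-3))*(-10) - w*v = (-4 - 1*(-3))*(-10) - (-2)*(-9*I) = (-4 + 3)*(-10) - 18*I = -1*(-10) - 18*I = 10 - 18*I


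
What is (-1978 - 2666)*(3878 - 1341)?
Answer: -11781828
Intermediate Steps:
(-1978 - 2666)*(3878 - 1341) = -4644*2537 = -11781828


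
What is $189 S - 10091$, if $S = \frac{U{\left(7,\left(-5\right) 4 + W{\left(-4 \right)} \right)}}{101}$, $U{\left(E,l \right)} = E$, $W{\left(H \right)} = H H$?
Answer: $- \frac{1017868}{101} \approx -10078.0$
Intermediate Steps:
$W{\left(H \right)} = H^{2}$
$S = \frac{7}{101} \approx 0.069307$
$189 S - 10091 = 189 \cdot \frac{7}{101} - 10091 = \frac{1323}{101} + \left(-24158 + 14067\right) = \frac{1323}{101} - 10091 = - \frac{1017868}{101}$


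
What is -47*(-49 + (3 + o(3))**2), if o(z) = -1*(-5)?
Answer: -705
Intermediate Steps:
o(z) = 5
-47*(-49 + (3 + o(3))**2) = -47*(-49 + (3 + 5)**2) = -47*(-49 + 8**2) = -47*(-49 + 64) = -47*15 = -705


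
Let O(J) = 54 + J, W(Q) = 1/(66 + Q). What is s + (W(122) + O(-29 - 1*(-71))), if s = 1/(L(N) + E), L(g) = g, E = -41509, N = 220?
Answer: 745224973/7762332 ≈ 96.005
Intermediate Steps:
s = -1/41289 (s = 1/(220 - 41509) = 1/(-41289) = -1/41289 ≈ -2.4220e-5)
s + (W(122) + O(-29 - 1*(-71))) = -1/41289 + (1/(66 + 122) + (54 + (-29 - 1*(-71)))) = -1/41289 + (1/188 + (54 + (-29 + 71))) = -1/41289 + (1/188 + (54 + 42)) = -1/41289 + (1/188 + 96) = -1/41289 + 18049/188 = 745224973/7762332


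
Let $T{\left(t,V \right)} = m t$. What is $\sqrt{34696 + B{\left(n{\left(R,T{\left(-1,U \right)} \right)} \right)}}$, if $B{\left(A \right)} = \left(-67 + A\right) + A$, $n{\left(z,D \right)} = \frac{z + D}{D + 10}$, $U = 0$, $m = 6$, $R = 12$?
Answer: $6 \sqrt{962} \approx 186.1$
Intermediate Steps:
$T{\left(t,V \right)} = 6 t$
$n{\left(z,D \right)} = \frac{D + z}{10 + D}$
$B{\left(A \right)} = -67 + 2 A$
$\sqrt{34696 + B{\left(n{\left(R,T{\left(-1,U \right)} \right)} \right)}} = \sqrt{34696 - \left(67 - 2 \frac{6 \left(-1\right) + 12}{10 + 6 \left(-1\right)}\right)} = \sqrt{34696 - \left(67 - 2 \frac{-6 + 12}{10 - 6}\right)} = \sqrt{34696 - \left(67 - 2 \cdot \frac{1}{4} \cdot 6\right)} = \sqrt{34696 + \left(-67 + 2 \cdot \frac{3}{2}\right)} = \sqrt{34696 + \left(-67 + 3\right)} = \sqrt{34696 - 64} = \sqrt{34632} = 6 \sqrt{962}$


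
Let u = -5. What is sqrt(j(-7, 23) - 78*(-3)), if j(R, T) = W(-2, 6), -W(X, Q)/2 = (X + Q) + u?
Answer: 2*sqrt(59) ≈ 15.362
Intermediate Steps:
W(X, Q) = 10 - 2*Q - 2*X (W(X, Q) = -2*((X + Q) - 5) = -2*((Q + X) - 5) = -2*(-5 + Q + X) = 10 - 2*Q - 2*X)
j(R, T) = 2 (j(R, T) = 10 - 2*6 - 2*(-2) = 10 - 12 + 4 = 2)
sqrt(j(-7, 23) - 78*(-3)) = sqrt(2 - 78*(-3)) = sqrt(2 + 234) = sqrt(236) = 2*sqrt(59)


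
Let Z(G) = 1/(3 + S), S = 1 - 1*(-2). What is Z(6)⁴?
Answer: 1/1296 ≈ 0.00077160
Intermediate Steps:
S = 3 (S = 1 + 2 = 3)
Z(G) = ⅙ (Z(G) = 1/(3 + 3) = 1/6 = ⅙)
Z(6)⁴ = (⅙)⁴ = 1/1296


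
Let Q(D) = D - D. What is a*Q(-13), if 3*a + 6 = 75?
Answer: 0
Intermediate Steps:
a = 23 (a = -2 + (⅓)*75 = -2 + 25 = 23)
Q(D) = 0
a*Q(-13) = 23*0 = 0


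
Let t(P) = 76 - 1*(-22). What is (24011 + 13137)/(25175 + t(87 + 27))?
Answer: 37148/25273 ≈ 1.4699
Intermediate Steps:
t(P) = 98 (t(P) = 76 + 22 = 98)
(24011 + 13137)/(25175 + t(87 + 27)) = (24011 + 13137)/(25175 + 98) = 37148/25273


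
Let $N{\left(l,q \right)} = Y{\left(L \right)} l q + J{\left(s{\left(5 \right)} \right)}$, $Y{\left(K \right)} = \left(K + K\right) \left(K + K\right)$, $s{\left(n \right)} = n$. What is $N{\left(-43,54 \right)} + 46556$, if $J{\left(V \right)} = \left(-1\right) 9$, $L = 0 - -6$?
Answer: $-287821$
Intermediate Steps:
$L = 6$ ($L = 0 + 6 = 6$)
$Y{\left(K \right)} = 4 K^{2}$ ($Y{\left(K \right)} = 2 K 2 K = 4 K^{2}$)
$J{\left(V \right)} = -9$
$N{\left(l,q \right)} = -9 + 144 l q$ ($N{\left(l,q \right)} = 4 \cdot 6^{2} l q - 9 = 4 \cdot 36 l q - 9 = 144 l q - 9 = -9 + 144 l q$)
$N{\left(-43,54 \right)} + 46556 = \left(-9 + 144 \left(-43\right) 54\right) + 46556 = \left(-9 - 334368\right) + 46556 = -334377 + 46556 = -287821$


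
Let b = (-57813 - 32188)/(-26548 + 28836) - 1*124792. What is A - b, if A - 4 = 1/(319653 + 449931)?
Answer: 6869096326897/55025256 ≈ 1.2484e+5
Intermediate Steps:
A = 3078337/769584 (A = 4 + 1/(319653 + 449931) = 4 + 1/769584 = 3078337/769584 ≈ 4.0000)
b = -285614097/2288 (b = -90001/2288 - 124792 = -285614097/2288 ≈ -1.2483e+5)
A - b = 3078337/769584 - 1*(-285614097/2288) = 3078337/769584 + 285614097/2288 = 6869096326897/55025256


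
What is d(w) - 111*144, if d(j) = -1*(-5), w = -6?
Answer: -15979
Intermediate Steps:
d(j) = 5
d(w) - 111*144 = 5 - 111*144 = 5 - 15984 = -15979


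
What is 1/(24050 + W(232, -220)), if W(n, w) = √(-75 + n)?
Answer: 24050/578402343 - √157/578402343 ≈ 4.1558e-5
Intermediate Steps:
1/(24050 + W(232, -220)) = 1/(24050 + √(-75 + 232)) = 1/(24050 + √157)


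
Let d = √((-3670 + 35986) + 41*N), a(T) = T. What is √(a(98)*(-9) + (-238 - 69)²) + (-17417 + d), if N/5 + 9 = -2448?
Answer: -17417 + √93367 + I*√471369 ≈ -17111.0 + 686.56*I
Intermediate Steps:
N = -12285 (N = -45 + 5*(-2448) = -45 - 12240 = -12285)
d = I*√471369 (d = √((-3670 + 35986) + 41*(-12285)) = √(32316 - 503685) = √(-471369) = I*√471369 ≈ 686.56*I)
√(a(98)*(-9) + (-238 - 69)²) + (-17417 + d) = √(98*(-9) + (-238 - 69)²) + (-17417 + I*√471369) = √(-882 + (-307)²) + (-17417 + I*√471369) = √(-882 + 94249) + (-17417 + I*√471369) = √93367 + (-17417 + I*√471369) = -17417 + √93367 + I*√471369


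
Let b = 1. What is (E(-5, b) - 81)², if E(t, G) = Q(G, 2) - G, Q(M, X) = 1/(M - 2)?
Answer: 6889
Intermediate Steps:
Q(M, X) = 1/(-2 + M)
E(t, G) = 1/(-2 + G) - G
(E(-5, b) - 81)² = ((1 - 1*1*(-2 + 1))/(-2 + 1) - 81)² = ((1 - 1*1*(-1))/(-1) - 81)² = (-(1 + 1) - 81)² = (-1*2 - 81)² = (-2 - 81)² = (-83)² = 6889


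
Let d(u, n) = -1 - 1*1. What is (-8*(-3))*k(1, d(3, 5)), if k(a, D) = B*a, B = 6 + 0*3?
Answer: 144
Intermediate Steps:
d(u, n) = -2 (d(u, n) = -1 - 1 = -2)
B = 6 (B = 6 + 0 = 6)
k(a, D) = 6*a
(-8*(-3))*k(1, d(3, 5)) = (-8*(-3))*(6*1) = 24*6 = 144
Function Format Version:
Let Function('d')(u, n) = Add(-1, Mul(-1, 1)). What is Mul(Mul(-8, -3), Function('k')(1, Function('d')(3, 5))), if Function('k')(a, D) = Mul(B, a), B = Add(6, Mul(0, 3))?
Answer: 144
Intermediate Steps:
Function('d')(u, n) = -2 (Function('d')(u, n) = Add(-1, -1) = -2)
B = 6 (B = Add(6, 0) = 6)
Function('k')(a, D) = Mul(6, a)
Mul(Mul(-8, -3), Function('k')(1, Function('d')(3, 5))) = Mul(Mul(-8, -3), Mul(6, 1)) = Mul(24, 6) = 144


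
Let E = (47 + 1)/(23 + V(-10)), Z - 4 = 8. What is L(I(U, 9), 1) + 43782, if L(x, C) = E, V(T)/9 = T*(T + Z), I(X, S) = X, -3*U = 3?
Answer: 6873726/157 ≈ 43782.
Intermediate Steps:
Z = 12 (Z = 4 + 8 = 12)
U = -1 (U = -1/3*3 = -1)
V(T) = 9*T*(12 + T) (V(T) = 9*(T*(T + 12)) = 9*(T*(12 + T)) = 9*T*(12 + T))
E = -48/157 (E = (47 + 1)/(23 + 9*(-10)*(12 - 10)) = 48/(23 + 9*(-10)*2) = 48/(23 - 180) = 48/(-157) = 48*(-1/157) = -48/157 ≈ -0.30573)
L(x, C) = -48/157
L(I(U, 9), 1) + 43782 = -48/157 + 43782 = 6873726/157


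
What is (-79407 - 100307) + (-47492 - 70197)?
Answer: -297403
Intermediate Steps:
(-79407 - 100307) + (-47492 - 70197) = -179714 - 117689 = -297403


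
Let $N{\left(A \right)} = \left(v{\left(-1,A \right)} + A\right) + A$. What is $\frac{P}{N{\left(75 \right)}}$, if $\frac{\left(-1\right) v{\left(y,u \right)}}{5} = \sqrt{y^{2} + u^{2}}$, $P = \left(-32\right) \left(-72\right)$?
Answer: $- \frac{6912}{2363} - \frac{1152 \sqrt{5626}}{11815} \approx -10.238$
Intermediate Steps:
$P = 2304$
$v{\left(y,u \right)} = - 5 \sqrt{u^{2} + y^{2}}$ ($v{\left(y,u \right)} = - 5 \sqrt{y^{2} + u^{2}} = - 5 \sqrt{u^{2} + y^{2}}$)
$N{\left(A \right)} = - 5 \sqrt{1 + A^{2}} + 2 A$ ($N{\left(A \right)} = \left(- 5 \sqrt{A^{2} + \left(-1\right)^{2}} + A\right) + A = \left(- 5 \sqrt{A^{2} + 1} + A\right) + A = \left(- 5 \sqrt{1 + A^{2}} + A\right) + A = \left(A - 5 \sqrt{1 + A^{2}}\right) + A = - 5 \sqrt{1 + A^{2}} + 2 A$)
$\frac{P}{N{\left(75 \right)}} = \frac{2304}{- 5 \sqrt{1 + 75^{2}} + 2 \cdot 75} = \frac{2304}{- 5 \sqrt{1 + 5625} + 150} = \frac{2304}{- 5 \sqrt{5626} + 150} = \frac{2304}{150 - 5 \sqrt{5626}}$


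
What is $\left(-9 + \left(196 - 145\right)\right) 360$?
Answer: $15120$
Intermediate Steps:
$\left(-9 + \left(196 - 145\right)\right) 360 = \left(-9 + 51\right) 360 = 42 \cdot 360 = 15120$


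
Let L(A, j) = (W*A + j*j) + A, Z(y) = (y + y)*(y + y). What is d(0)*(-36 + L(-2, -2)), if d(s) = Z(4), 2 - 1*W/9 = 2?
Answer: -2176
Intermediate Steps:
W = 0 (W = 18 - 9*2 = 18 - 18 = 0)
Z(y) = 4*y² (Z(y) = (2*y)*(2*y) = 4*y²)
L(A, j) = A + j² (L(A, j) = (0*A + j*j) + A = (0 + j²) + A = j² + A = A + j²)
d(s) = 64 (d(s) = 4*4² = 4*16 = 64)
d(0)*(-36 + L(-2, -2)) = 64*(-36 + (-2 + (-2)²)) = 64*(-36 + (-2 + 4)) = 64*(-36 + 2) = 64*(-34) = -2176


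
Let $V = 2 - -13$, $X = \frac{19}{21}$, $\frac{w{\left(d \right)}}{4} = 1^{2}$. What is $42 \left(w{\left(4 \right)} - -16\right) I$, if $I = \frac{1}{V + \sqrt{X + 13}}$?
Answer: $\frac{264600}{4433} - \frac{1680 \sqrt{1533}}{4433} \approx 44.85$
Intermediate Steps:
$w{\left(d \right)} = 4$ ($w{\left(d \right)} = 4 \cdot 1^{2} = 4 \cdot 1 = 4$)
$X = \frac{19}{21}$ ($X = 19 \cdot \frac{1}{21} = \frac{19}{21} \approx 0.90476$)
$V = 15$ ($V = 2 + 13 = 15$)
$I = \frac{1}{15 + \frac{2 \sqrt{1533}}{21}}$ ($I = \frac{1}{15 + \sqrt{\frac{19}{21} + 13}} = \frac{1}{15 + \sqrt{\frac{292}{21}}} = \frac{1}{15 + \frac{2 \sqrt{1533}}{21}} \approx 0.053393$)
$42 \left(w{\left(4 \right)} - -16\right) I = 42 \left(4 - -16\right) \left(\frac{315}{4433} - \frac{2 \sqrt{1533}}{4433}\right) = 42 \left(4 + 16\right) \left(\frac{315}{4433} - \frac{2 \sqrt{1533}}{4433}\right) = 42 \cdot 20 \left(\frac{315}{4433} - \frac{2 \sqrt{1533}}{4433}\right) = 840 \left(\frac{315}{4433} - \frac{2 \sqrt{1533}}{4433}\right) = \frac{264600}{4433} - \frac{1680 \sqrt{1533}}{4433}$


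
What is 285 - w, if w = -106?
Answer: 391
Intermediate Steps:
285 - w = 285 - 1*(-106) = 285 + 106 = 391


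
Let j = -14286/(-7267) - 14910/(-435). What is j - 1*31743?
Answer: -6681977357/210743 ≈ -31707.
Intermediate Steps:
j = 7637692/210743 (j = -14286*(-1/7267) - 14910*(-1/435) = 14286/7267 + 994/29 = 7637692/210743 ≈ 36.242)
j - 1*31743 = 7637692/210743 - 1*31743 = 7637692/210743 - 31743 = -6681977357/210743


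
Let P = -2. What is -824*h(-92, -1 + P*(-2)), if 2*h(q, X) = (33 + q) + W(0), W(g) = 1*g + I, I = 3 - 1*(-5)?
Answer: 21012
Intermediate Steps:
I = 8 (I = 3 + 5 = 8)
W(g) = 8 + g (W(g) = 1*g + 8 = g + 8 = 8 + g)
h(q, X) = 41/2 + q/2 (h(q, X) = ((33 + q) + (8 + 0))/2 = ((33 + q) + 8)/2 = (41 + q)/2 = 41/2 + q/2)
-824*h(-92, -1 + P*(-2)) = -824*(41/2 + (½)*(-92)) = -824*(41/2 - 46) = -824*(-51/2) = 21012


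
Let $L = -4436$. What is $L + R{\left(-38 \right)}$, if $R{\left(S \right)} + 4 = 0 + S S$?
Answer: $-2996$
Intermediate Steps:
$R{\left(S \right)} = -4 + S^{2}$ ($R{\left(S \right)} = -4 + \left(0 + S S\right) = -4 + \left(0 + S^{2}\right) = -4 + S^{2}$)
$L + R{\left(-38 \right)} = -4436 - \left(4 - \left(-38\right)^{2}\right) = -4436 + \left(-4 + 1444\right) = -4436 + 1440 = -2996$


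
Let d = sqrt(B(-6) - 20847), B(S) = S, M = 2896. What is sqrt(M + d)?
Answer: sqrt(2896 + 3*I*sqrt(2317)) ≈ 53.831 + 1.3413*I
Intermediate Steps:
d = 3*I*sqrt(2317) (d = sqrt(-6 - 20847) = sqrt(-20853) = 3*I*sqrt(2317) ≈ 144.41*I)
sqrt(M + d) = sqrt(2896 + 3*I*sqrt(2317))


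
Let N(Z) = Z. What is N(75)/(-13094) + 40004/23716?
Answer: 130508419/77634326 ≈ 1.6811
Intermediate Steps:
N(75)/(-13094) + 40004/23716 = 75/(-13094) + 40004/23716 = 75*(-1/13094) + 40004*(1/23716) = -75/13094 + 10001/5929 = 130508419/77634326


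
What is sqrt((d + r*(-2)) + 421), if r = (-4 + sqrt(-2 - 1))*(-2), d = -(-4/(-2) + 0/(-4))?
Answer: sqrt(403 + 4*I*sqrt(3)) ≈ 20.076 + 0.1726*I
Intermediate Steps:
d = -2 (d = -(-4*(-1/2) + 0*(-1/4)) = -(2 + 0) = -1*2 = -2)
r = 8 - 2*I*sqrt(3) (r = (-4 + sqrt(-3))*(-2) = (-4 + I*sqrt(3))*(-2) = 8 - 2*I*sqrt(3) ≈ 8.0 - 3.4641*I)
sqrt((d + r*(-2)) + 421) = sqrt((-2 + (8 - 2*I*sqrt(3))*(-2)) + 421) = sqrt((-2 + (-16 + 4*I*sqrt(3))) + 421) = sqrt((-18 + 4*I*sqrt(3)) + 421) = sqrt(403 + 4*I*sqrt(3))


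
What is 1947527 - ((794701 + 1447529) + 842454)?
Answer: -1137157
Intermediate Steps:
1947527 - ((794701 + 1447529) + 842454) = 1947527 - (2242230 + 842454) = 1947527 - 1*3084684 = 1947527 - 3084684 = -1137157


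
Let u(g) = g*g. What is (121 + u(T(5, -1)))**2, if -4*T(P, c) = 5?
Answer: 3845521/256 ≈ 15022.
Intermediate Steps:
T(P, c) = -5/4 (T(P, c) = -1/4*5 = -5/4)
u(g) = g**2
(121 + u(T(5, -1)))**2 = (121 + (-5/4)**2)**2 = (121 + 25/16)**2 = (1961/16)**2 = 3845521/256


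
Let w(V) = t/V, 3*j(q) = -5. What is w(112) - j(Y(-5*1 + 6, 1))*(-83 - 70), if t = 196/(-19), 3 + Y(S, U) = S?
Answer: -19387/76 ≈ -255.09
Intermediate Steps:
Y(S, U) = -3 + S
j(q) = -5/3 (j(q) = (⅓)*(-5) = -5/3)
t = -196/19 (t = 196*(-1/19) = -196/19 ≈ -10.316)
w(V) = -196/(19*V)
w(112) - j(Y(-5*1 + 6, 1))*(-83 - 70) = -196/19/112 - (-5)*(-83 - 70)/3 = -196/19*1/112 - (-5)*(-153)/3 = -7/76 - 1*255 = -7/76 - 255 = -19387/76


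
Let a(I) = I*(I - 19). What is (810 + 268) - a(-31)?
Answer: -472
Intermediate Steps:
a(I) = I*(-19 + I)
(810 + 268) - a(-31) = (810 + 268) - (-31)*(-19 - 31) = 1078 - (-31)*(-50) = 1078 - 1*1550 = 1078 - 1550 = -472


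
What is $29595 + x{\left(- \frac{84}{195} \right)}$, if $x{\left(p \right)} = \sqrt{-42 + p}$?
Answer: $29595 + \frac{i \sqrt{179270}}{65} \approx 29595.0 + 6.5139 i$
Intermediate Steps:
$29595 + x{\left(- \frac{84}{195} \right)} = 29595 + \sqrt{-42 - \frac{84}{195}} = 29595 + \sqrt{-42 - \frac{28}{65}} = 29595 + \sqrt{- \frac{2758}{65}} = 29595 + \frac{i \sqrt{179270}}{65}$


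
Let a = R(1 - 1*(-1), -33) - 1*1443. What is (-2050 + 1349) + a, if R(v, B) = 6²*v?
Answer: -2072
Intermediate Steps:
R(v, B) = 36*v
a = -1371 (a = 36*(1 - 1*(-1)) - 1*1443 = 36*(1 + 1) - 1443 = 36*2 - 1443 = 72 - 1443 = -1371)
(-2050 + 1349) + a = (-2050 + 1349) - 1371 = -701 - 1371 = -2072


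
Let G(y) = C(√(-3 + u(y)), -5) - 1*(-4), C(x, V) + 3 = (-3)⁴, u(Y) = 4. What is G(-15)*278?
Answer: 22796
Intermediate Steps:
C(x, V) = 78 (C(x, V) = -3 + (-3)⁴ = -3 + 81 = 78)
G(y) = 82 (G(y) = 78 - 1*(-4) = 78 + 4 = 82)
G(-15)*278 = 82*278 = 22796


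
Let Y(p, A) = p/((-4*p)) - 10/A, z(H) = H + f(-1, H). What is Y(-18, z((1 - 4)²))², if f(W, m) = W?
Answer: 9/4 ≈ 2.2500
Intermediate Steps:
z(H) = -1 + H (z(H) = H - 1 = -1 + H)
Y(p, A) = -¼ - 10/A (Y(p, A) = p*(-1/(4*p)) - 10/A = -¼ - 10/A)
Y(-18, z((1 - 4)²))² = ((-40 - (-1 + (1 - 4)²))/(4*(-1 + (1 - 4)²)))² = ((-40 - (-1 + (-3)²))/(4*(-1 + (-3)²)))² = ((-40 - (-1 + 9))/(4*(-1 + 9)))² = ((¼)*(-40 - 1*8)/8)² = ((¼)*(⅛)*(-40 - 8))² = ((¼)*(⅛)*(-48))² = (-3/2)² = 9/4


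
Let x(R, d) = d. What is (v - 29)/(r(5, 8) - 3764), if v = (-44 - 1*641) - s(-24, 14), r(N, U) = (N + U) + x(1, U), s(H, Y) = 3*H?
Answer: 642/3743 ≈ 0.17152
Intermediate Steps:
r(N, U) = N + 2*U (r(N, U) = (N + U) + U = N + 2*U)
v = -613 (v = (-44 - 1*641) - 3*(-24) = (-44 - 641) - 1*(-72) = -685 + 72 = -613)
(v - 29)/(r(5, 8) - 3764) = (-613 - 29)/((5 + 2*8) - 3764) = -642/((5 + 16) - 3764) = -642/(21 - 3764) = -642/(-3743) = -642*(-1/3743) = 642/3743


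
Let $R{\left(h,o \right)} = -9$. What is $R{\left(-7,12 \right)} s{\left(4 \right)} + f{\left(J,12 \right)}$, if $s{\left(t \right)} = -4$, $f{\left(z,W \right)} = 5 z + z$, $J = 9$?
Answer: $90$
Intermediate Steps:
$f{\left(z,W \right)} = 6 z$
$R{\left(-7,12 \right)} s{\left(4 \right)} + f{\left(J,12 \right)} = \left(-9\right) \left(-4\right) + 6 \cdot 9 = 36 + 54 = 90$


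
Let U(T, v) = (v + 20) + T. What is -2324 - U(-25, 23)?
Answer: -2342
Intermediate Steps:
U(T, v) = 20 + T + v (U(T, v) = (20 + v) + T = 20 + T + v)
-2324 - U(-25, 23) = -2324 - (20 - 25 + 23) = -2324 - 1*18 = -2324 - 18 = -2342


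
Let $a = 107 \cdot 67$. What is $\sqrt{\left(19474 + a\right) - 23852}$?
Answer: $\sqrt{2791} \approx 52.83$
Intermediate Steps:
$a = 7169$
$\sqrt{\left(19474 + a\right) - 23852} = \sqrt{\left(19474 + 7169\right) - 23852} = \sqrt{26643 - 23852} = \sqrt{2791}$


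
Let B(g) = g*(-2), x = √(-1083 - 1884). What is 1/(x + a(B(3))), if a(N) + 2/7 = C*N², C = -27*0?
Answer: -14/145387 - 49*I*√2967/145387 ≈ -9.6295e-5 - 0.018358*I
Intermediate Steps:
C = 0
x = I*√2967 (x = √(-2967) = I*√2967 ≈ 54.47*I)
B(g) = -2*g
a(N) = -2/7 (a(N) = -2/7 + 0*N² = -2/7 + 0 = -2/7)
1/(x + a(B(3))) = 1/(I*√2967 - 2/7) = 1/(-2/7 + I*√2967)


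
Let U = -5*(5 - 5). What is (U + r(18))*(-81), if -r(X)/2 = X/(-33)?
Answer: -972/11 ≈ -88.364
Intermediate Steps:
r(X) = 2*X/33 (r(X) = -2*X/(-33) = -2*X*(-1)/33 = -(-2)*X/33 = 2*X/33)
U = 0 (U = -5*0 = 0)
(U + r(18))*(-81) = (0 + (2/33)*18)*(-81) = (0 + 12/11)*(-81) = (12/11)*(-81) = -972/11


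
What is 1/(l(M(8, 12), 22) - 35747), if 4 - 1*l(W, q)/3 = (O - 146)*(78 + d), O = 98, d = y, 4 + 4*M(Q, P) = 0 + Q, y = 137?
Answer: -1/4775 ≈ -0.00020942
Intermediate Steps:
M(Q, P) = -1 + Q/4 (M(Q, P) = -1 + (0 + Q)/4 = -1 + Q/4)
d = 137
l(W, q) = 30972 (l(W, q) = 12 - 3*(98 - 146)*(78 + 137) = 12 - (-144)*215 = 12 - 3*(-10320) = 12 + 30960 = 30972)
1/(l(M(8, 12), 22) - 35747) = 1/(30972 - 35747) = 1/(-4775) = -1/4775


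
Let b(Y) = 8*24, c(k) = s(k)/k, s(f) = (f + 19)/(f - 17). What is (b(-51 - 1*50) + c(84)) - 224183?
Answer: -1260621245/5628 ≈ -2.2399e+5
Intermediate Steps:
s(f) = (19 + f)/(-17 + f)
c(k) = (19 + k)/(k*(-17 + k)) (c(k) = ((19 + k)/(-17 + k))/k = (19 + k)/(k*(-17 + k)))
b(Y) = 192
(b(-51 - 1*50) + c(84)) - 224183 = (192 + (19 + 84)/(84*(-17 + 84))) - 224183 = (192 + (1/84)*103/67) - 224183 = (192 + (1/84)*(1/67)*103) - 224183 = (192 + 103/5628) - 224183 = 1080679/5628 - 224183 = -1260621245/5628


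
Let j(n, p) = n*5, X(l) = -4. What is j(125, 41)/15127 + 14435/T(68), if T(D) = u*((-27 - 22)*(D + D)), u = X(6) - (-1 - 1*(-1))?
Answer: 33574035/57603616 ≈ 0.58285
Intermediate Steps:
u = -4 (u = -4 - (-1 - 1*(-1)) = -4 - (-1 + 1) = -4 - 1*0 = -4 + 0 = -4)
T(D) = 392*D (T(D) = -4*(-27 - 22)*(D + D) = -(-196)*2*D = -(-392)*D = 392*D)
j(n, p) = 5*n
j(125, 41)/15127 + 14435/T(68) = (5*125)/15127 + 14435/((392*68)) = 625*(1/15127) + 14435/26656 = 625/15127 + 14435*(1/26656) = 625/15127 + 14435/26656 = 33574035/57603616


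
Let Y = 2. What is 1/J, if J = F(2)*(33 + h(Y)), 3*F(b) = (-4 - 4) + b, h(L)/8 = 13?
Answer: -1/274 ≈ -0.0036496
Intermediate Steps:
h(L) = 104 (h(L) = 8*13 = 104)
F(b) = -8/3 + b/3 (F(b) = ((-4 - 4) + b)/3 = (-8 + b)/3 = -8/3 + b/3)
J = -274 (J = (-8/3 + (1/3)*2)*(33 + 104) = (-8/3 + 2/3)*137 = -2*137 = -274)
1/J = 1/(-274) = -1/274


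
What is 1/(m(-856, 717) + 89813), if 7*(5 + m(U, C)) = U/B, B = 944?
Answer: 826/74181301 ≈ 1.1135e-5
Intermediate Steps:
m(U, C) = -5 + U/6608 (m(U, C) = -5 + (U/944)/7 = -5 + U/6608)
1/(m(-856, 717) + 89813) = 1/((-5 + (1/6608)*(-856)) + 89813) = 1/((-5 - 107/826) + 89813) = 1/(-4237/826 + 89813) = 1/(74181301/826) = 826/74181301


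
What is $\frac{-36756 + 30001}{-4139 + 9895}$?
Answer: $- \frac{6755}{5756} \approx -1.1736$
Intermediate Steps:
$\frac{-36756 + 30001}{-4139 + 9895} = - \frac{6755}{5756}$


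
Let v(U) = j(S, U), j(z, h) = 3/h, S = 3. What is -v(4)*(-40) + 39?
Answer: 69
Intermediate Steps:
v(U) = 3/U
-v(4)*(-40) + 39 = -3/4*(-40) + 39 = -1*¾*(-40) + 39 = -¾*(-40) + 39 = 30 + 39 = 69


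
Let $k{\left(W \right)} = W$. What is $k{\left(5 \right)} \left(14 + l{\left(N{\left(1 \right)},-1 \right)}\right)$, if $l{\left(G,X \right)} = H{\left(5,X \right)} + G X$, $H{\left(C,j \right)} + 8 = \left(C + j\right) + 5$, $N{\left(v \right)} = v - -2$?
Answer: $60$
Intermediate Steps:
$N{\left(v \right)} = 2 + v$ ($N{\left(v \right)} = v + 2 = 2 + v$)
$H{\left(C,j \right)} = -3 + C + j$ ($H{\left(C,j \right)} = -8 + \left(\left(C + j\right) + 5\right) = -8 + \left(5 + C + j\right) = -3 + C + j$)
$l{\left(G,X \right)} = 2 + X + G X$ ($l{\left(G,X \right)} = \left(-3 + 5 + X\right) + G X = \left(2 + X\right) + G X = 2 + X + G X$)
$k{\left(5 \right)} \left(14 + l{\left(N{\left(1 \right)},-1 \right)}\right) = 5 \left(14 + \left(2 - 1 + \left(2 + 1\right) \left(-1\right)\right)\right) = 5 \left(14 + \left(2 - 1 + 3 \left(-1\right)\right)\right) = 5 \left(14 - 2\right) = 5 \cdot 12 = 60$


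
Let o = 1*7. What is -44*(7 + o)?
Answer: -616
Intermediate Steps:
o = 7
-44*(7 + o) = -44*(7 + 7) = -44*14 = -616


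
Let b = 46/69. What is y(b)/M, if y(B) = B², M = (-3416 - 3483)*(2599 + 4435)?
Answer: -2/218374047 ≈ -9.1586e-9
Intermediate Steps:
b = ⅔ (b = 46*(1/69) = ⅔ ≈ 0.66667)
M = -48527566 (M = -6899*7034 = -48527566)
y(b)/M = (⅔)²/(-48527566) = (4/9)*(-1/48527566) = -2/218374047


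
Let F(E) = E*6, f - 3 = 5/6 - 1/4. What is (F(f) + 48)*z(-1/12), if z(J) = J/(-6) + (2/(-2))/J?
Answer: 120235/144 ≈ 834.96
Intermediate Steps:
f = 43/12 (f = 3 + (5/6 - 1/4) = 3 + 7/12 = 43/12 ≈ 3.5833)
F(E) = 6*E
z(J) = -1/J - J/6 (z(J) = J*(-1/6) + (2*(-1/2))/J = -J/6 - 1/J = -1/J - J/6)
(F(f) + 48)*z(-1/12) = (6*(43/12) + 48)*(-1/((-1/12)) - (-1)/(6*12)) = (43/2 + 48)*(-1/((-1*1/12)) - (-1)/(6*12)) = 139*(-1/(-1/12) - 1/6*(-1/12))/2 = 139*(-1*(-12) + 1/72)/2 = 139*(12 + 1/72)/2 = (139/2)*(865/72) = 120235/144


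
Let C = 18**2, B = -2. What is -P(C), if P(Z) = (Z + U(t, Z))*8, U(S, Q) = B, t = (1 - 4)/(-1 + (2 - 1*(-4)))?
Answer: -2576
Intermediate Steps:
t = -3/5 (t = -3/(-1 + (2 + 4)) = -3/(-1 + 6) = -3/5 ≈ -0.60000)
U(S, Q) = -2
C = 324
P(Z) = -16 + 8*Z (P(Z) = (Z - 2)*8 = (-2 + Z)*8 = -16 + 8*Z)
-P(C) = -(-16 + 8*324) = -(-16 + 2592) = -1*2576 = -2576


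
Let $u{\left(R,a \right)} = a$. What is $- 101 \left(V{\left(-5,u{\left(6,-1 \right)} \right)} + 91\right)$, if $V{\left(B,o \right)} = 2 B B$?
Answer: $-14241$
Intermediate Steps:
$V{\left(B,o \right)} = 2 B^{2}$
$- 101 \left(V{\left(-5,u{\left(6,-1 \right)} \right)} + 91\right) = - 101 \left(2 \left(-5\right)^{2} + 91\right) = - 101 \left(2 \cdot 25 + 91\right) = - 101 \left(50 + 91\right) = \left(-101\right) 141 = -14241$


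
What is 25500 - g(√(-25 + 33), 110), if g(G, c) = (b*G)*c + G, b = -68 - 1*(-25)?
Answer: 25500 + 9458*√2 ≈ 38876.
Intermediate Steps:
b = -43 (b = -68 + 25 = -43)
g(G, c) = G - 43*G*c (g(G, c) = (-43*G)*c + G = -43*G*c + G = G - 43*G*c)
25500 - g(√(-25 + 33), 110) = 25500 - √(-25 + 33)*(1 - 43*110) = 25500 - √8*(1 - 4730) = 25500 - 2*√2*(-4729) = 25500 - (-9458)*√2 = 25500 + 9458*√2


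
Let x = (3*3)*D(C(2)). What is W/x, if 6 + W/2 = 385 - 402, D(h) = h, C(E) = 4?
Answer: -23/18 ≈ -1.2778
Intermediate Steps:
W = -46 (W = -12 + 2*(385 - 402) = -12 + 2*(-17) = -12 - 34 = -46)
x = 36 (x = (3*3)*4 = 9*4 = 36)
W/x = -46/36 = -46*1/36 = -23/18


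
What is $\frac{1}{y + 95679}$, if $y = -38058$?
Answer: $\frac{1}{57621} \approx 1.7355 \cdot 10^{-5}$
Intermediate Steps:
$\frac{1}{y + 95679} = \frac{1}{-38058 + 95679} = \frac{1}{57621}$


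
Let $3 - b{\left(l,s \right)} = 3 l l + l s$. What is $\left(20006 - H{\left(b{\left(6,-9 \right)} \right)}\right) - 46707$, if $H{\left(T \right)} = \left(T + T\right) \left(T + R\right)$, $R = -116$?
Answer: $-43735$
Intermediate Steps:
$b{\left(l,s \right)} = 3 - 3 l^{2} - l s$ ($b{\left(l,s \right)} = 3 - \left(3 l l + l s\right) = 3 - \left(3 l^{2} + l s\right) = 3 - 3 l^{2} - l s$)
$H{\left(T \right)} = 2 T \left(-116 + T\right)$ ($H{\left(T \right)} = \left(T + T\right) \left(T - 116\right) = 2 T \left(-116 + T\right)$)
$\left(20006 - H{\left(b{\left(6,-9 \right)} \right)}\right) - 46707 = \left(20006 - 2 \left(3 - 3 \cdot 6^{2} - 6 \left(-9\right)\right) \left(-116 - \left(-3 - 54 + 108\right)\right)\right) - 46707 = \left(20006 - 2 \left(3 - 108 + 54\right) \left(-116 + \left(3 - 108 + 54\right)\right)\right) - 46707 = \left(20006 - 2 \left(-51\right) \left(-116 - 51\right)\right) - 46707 = \left(20006 - 2 \left(-51\right) \left(-167\right)\right) - 46707 = \left(20006 - 17034\right) - 46707 = 2972 - 46707 = -43735$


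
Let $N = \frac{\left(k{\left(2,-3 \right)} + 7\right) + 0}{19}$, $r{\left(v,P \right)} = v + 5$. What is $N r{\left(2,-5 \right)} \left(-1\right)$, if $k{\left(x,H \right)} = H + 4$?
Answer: $- \frac{56}{19} \approx -2.9474$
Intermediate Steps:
$r{\left(v,P \right)} = 5 + v$
$k{\left(x,H \right)} = 4 + H$
$N = \frac{8}{19}$ ($N = \frac{\left(\left(4 - 3\right) + 7\right) + 0}{19} = \left(\left(1 + 7\right) + 0\right) \frac{1}{19} = \left(8 + 0\right) \frac{1}{19} = 8 \cdot \frac{1}{19} = \frac{8}{19} \approx 0.42105$)
$N r{\left(2,-5 \right)} \left(-1\right) = \frac{8 \left(5 + 2\right)}{19} \left(-1\right) = \frac{8}{19} \cdot 7 \left(-1\right) = \frac{56}{19} \left(-1\right) = - \frac{56}{19}$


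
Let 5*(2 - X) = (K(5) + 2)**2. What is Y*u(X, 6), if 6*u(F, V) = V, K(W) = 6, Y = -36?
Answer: -36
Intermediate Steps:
X = -54/5 (X = 2 - (6 + 2)**2/5 = 2 - 1/5*8**2 = 2 - 1/5*64 = 2 - 64/5 = -54/5 ≈ -10.800)
u(F, V) = V/6
Y*u(X, 6) = -6*6 = -36*1 = -36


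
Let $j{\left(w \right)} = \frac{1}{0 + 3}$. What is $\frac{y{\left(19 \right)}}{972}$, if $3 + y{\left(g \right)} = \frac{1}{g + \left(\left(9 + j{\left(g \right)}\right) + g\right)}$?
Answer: $- \frac{47}{15336} \approx -0.0030647$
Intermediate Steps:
$j{\left(w \right)} = \frac{1}{3}$
$y{\left(g \right)} = -3 + \frac{1}{\frac{28}{3} + 2 g}$ ($y{\left(g \right)} = -3 + \frac{1}{g + \left(\left(9 + \frac{1}{3}\right) + g\right)} = -3 + \frac{1}{g + \left(\frac{28}{3} + g\right)} = -3 + \frac{1}{\frac{28}{3} + 2 g}$)
$\frac{y{\left(19 \right)}}{972} = \frac{\frac{9}{2} \frac{1}{14 + 3 \cdot 19} \left(-9 - 38\right)}{972} = \frac{9 \left(-9 - 38\right)}{2 \left(14 + 57\right)} \frac{1}{972} = \frac{9}{2} \cdot \frac{1}{71} \left(-47\right) \frac{1}{972} = \left(- \frac{423}{142}\right) \frac{1}{972} = - \frac{47}{15336}$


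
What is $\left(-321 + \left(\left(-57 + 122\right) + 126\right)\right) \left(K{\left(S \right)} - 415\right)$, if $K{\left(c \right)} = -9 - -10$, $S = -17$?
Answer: $53820$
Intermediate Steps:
$K{\left(c \right)} = 1$ ($K{\left(c \right)} = -9 + 10 = 1$)
$\left(-321 + \left(\left(-57 + 122\right) + 126\right)\right) \left(K{\left(S \right)} - 415\right) = \left(-321 + \left(\left(-57 + 122\right) + 126\right)\right) \left(1 - 415\right) = \left(-321 + \left(65 + 126\right)\right) \left(-414\right) = \left(-321 + 191\right) \left(-414\right) = \left(-130\right) \left(-414\right) = 53820$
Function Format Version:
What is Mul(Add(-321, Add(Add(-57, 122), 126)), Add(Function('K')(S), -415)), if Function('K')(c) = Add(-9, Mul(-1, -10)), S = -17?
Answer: 53820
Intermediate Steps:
Function('K')(c) = 1 (Function('K')(c) = Add(-9, 10) = 1)
Mul(Add(-321, Add(Add(-57, 122), 126)), Add(Function('K')(S), -415)) = Mul(Add(-321, Add(Add(-57, 122), 126)), Add(1, -415)) = Mul(Add(-321, Add(65, 126)), -414) = Mul(Add(-321, 191), -414) = Mul(-130, -414) = 53820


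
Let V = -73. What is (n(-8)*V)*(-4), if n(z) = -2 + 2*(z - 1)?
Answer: -5840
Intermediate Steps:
n(z) = -4 + 2*z (n(z) = -2 + 2*(-1 + z) = -2 + (-2 + 2*z) = -4 + 2*z)
(n(-8)*V)*(-4) = ((-4 + 2*(-8))*(-73))*(-4) = ((-4 - 16)*(-73))*(-4) = -20*(-73)*(-4) = 1460*(-4) = -5840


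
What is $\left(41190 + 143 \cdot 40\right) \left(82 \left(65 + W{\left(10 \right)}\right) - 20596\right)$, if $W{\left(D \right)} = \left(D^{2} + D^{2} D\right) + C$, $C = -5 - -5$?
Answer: $3515153940$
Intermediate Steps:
$C = 0$ ($C = -5 + 5 = 0$)
$W{\left(D \right)} = D^{2} + D^{3}$ ($W{\left(D \right)} = \left(D^{2} + D^{2} D\right) + 0 = \left(D^{2} + D^{3}\right) + 0 = D^{2} + D^{3}$)
$\left(41190 + 143 \cdot 40\right) \left(82 \left(65 + W{\left(10 \right)}\right) - 20596\right) = \left(41190 + 143 \cdot 40\right) \left(82 \left(65 + 10^{2} \left(1 + 10\right)\right) - 20596\right) = \left(41190 + 5720\right) \left(82 \left(65 + 100 \cdot 11\right) - 20596\right) = 46910 \left(82 \left(65 + 1100\right) - 20596\right) = 46910 \left(82 \cdot 1165 - 20596\right) = 46910 \left(95530 - 20596\right) = 46910 \cdot 74934 = 3515153940$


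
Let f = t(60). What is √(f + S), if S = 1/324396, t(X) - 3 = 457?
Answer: 11*√11112734651/54066 ≈ 21.448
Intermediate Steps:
t(X) = 460 (t(X) = 3 + 457 = 460)
S = 1/324396 ≈ 3.0827e-6
f = 460
√(f + S) = √(460 + 1/324396) = √(149222161/324396) = 11*√11112734651/54066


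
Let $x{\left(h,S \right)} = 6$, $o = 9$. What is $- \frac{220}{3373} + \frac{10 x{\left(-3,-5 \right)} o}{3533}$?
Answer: $\frac{1044160}{11916809} \approx 0.087621$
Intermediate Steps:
$- \frac{220}{3373} + \frac{10 x{\left(-3,-5 \right)} o}{3533} = - \frac{220}{3373} + \frac{10 \cdot 6 \cdot 9}{3533} = \left(-220\right) \frac{1}{3373} + 60 \cdot 9 \cdot \frac{1}{3533} = - \frac{220}{3373} + 540 \cdot \frac{1}{3533} = - \frac{220}{3373} + \frac{540}{3533} = \frac{1044160}{11916809}$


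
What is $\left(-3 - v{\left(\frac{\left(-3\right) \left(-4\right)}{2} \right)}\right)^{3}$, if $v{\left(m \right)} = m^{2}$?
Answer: $-59319$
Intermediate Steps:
$\left(-3 - v{\left(\frac{\left(-3\right) \left(-4\right)}{2} \right)}\right)^{3} = \left(-3 - \left(\frac{\left(-3\right) \left(-4\right)}{2}\right)^{2}\right)^{3} = \left(-3 - \left(12 \cdot \frac{1}{2}\right)^{2}\right)^{3} = \left(-3 - 6^{2}\right)^{3} = \left(-3 - 36\right)^{3} = \left(-39\right)^{3} = -59319$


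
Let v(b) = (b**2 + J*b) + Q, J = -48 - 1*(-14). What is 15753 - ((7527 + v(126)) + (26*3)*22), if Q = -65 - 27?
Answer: -4990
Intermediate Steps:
Q = -92
J = -34 (J = -48 + 14 = -34)
v(b) = -92 + b**2 - 34*b (v(b) = (b**2 - 34*b) - 92 = -92 + b**2 - 34*b)
15753 - ((7527 + v(126)) + (26*3)*22) = 15753 - ((7527 + (-92 + 126**2 - 34*126)) + (26*3)*22) = 15753 - ((7527 + (-92 + 15876 - 4284)) + 78*22) = 15753 - ((7527 + 11500) + 1716) = 15753 - (19027 + 1716) = 15753 - 1*20743 = 15753 - 20743 = -4990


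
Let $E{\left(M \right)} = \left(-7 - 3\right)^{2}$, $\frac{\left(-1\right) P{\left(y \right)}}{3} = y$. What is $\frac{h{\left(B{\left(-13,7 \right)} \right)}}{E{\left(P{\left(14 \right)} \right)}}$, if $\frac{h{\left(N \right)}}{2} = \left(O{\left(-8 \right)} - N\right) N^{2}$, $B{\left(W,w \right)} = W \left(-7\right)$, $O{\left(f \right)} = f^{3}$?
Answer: $- \frac{4993443}{50} \approx -99869.0$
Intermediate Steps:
$P{\left(y \right)} = - 3 y$
$E{\left(M \right)} = 100$ ($E{\left(M \right)} = \left(-10\right)^{2} = 100$)
$B{\left(W,w \right)} = - 7 W$
$h{\left(N \right)} = 2 N^{2} \left(-512 - N\right)$ ($h{\left(N \right)} = 2 \left(\left(-8\right)^{3} - N\right) N^{2} = 2 \left(-512 - N\right) N^{2} = 2 N^{2} \left(-512 - N\right)$)
$\frac{h{\left(B{\left(-13,7 \right)} \right)}}{E{\left(P{\left(14 \right)} \right)}} = \frac{2 \left(\left(-7\right) \left(-13\right)\right)^{2} \left(-512 - \left(-7\right) \left(-13\right)\right)}{100} = 2 \cdot 91^{2} \left(-512 - 91\right) \frac{1}{100} = 2 \cdot 8281 \left(-512 - 91\right) \frac{1}{100} = 2 \cdot 8281 \left(-603\right) \frac{1}{100} = \left(-9986886\right) \frac{1}{100} = - \frac{4993443}{50}$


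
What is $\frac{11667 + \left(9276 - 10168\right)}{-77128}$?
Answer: $- \frac{10775}{77128} \approx -0.1397$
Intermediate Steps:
$\frac{11667 + \left(9276 - 10168\right)}{-77128} = \left(11667 + \left(9276 - 10168\right)\right) \left(- \frac{1}{77128}\right) = \left(11667 - 892\right) \left(- \frac{1}{77128}\right) = 10775 \left(- \frac{1}{77128}\right) = - \frac{10775}{77128}$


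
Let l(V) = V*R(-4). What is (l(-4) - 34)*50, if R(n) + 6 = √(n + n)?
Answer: -500 - 400*I*√2 ≈ -500.0 - 565.69*I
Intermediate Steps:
R(n) = -6 + √2*√n (R(n) = -6 + √(n + n) = -6 + √(2*n) = -6 + √2*√n)
l(V) = V*(-6 + 2*I*√2) (l(V) = V*(-6 + √2*√(-4)) = V*(-6 + √2*(2*I)) = V*(-6 + 2*I*√2))
(l(-4) - 34)*50 = (2*(-4)*(-3 + I*√2) - 34)*50 = ((24 - 8*I*√2) - 34)*50 = (-10 - 8*I*√2)*50 = -500 - 400*I*√2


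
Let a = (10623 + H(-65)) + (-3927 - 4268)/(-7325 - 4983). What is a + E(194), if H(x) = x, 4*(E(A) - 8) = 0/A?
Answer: 130054523/12308 ≈ 10567.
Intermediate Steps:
E(A) = 8 (E(A) = 8 + (0/A)/4 = 8 + (¼)*0 = 8 + 0 = 8)
a = 129956059/12308 (a = (10623 - 65) + (-3927 - 4268)/(-7325 - 4983) = 10558 - 8195/(-12308) = 10558 - 8195*(-1/12308) = 10558 + 8195/12308 = 129956059/12308 ≈ 10559.)
a + E(194) = 129956059/12308 + 8 = 130054523/12308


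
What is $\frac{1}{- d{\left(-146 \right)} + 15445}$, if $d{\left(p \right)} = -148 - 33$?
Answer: $\frac{1}{15626} \approx 6.3996 \cdot 10^{-5}$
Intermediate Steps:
$d{\left(p \right)} = -181$ ($d{\left(p \right)} = -148 - 33 = -181$)
$\frac{1}{- d{\left(-146 \right)} + 15445} = \frac{1}{\left(-1\right) \left(-181\right) + 15445} = \frac{1}{181 + 15445} = \frac{1}{15626}$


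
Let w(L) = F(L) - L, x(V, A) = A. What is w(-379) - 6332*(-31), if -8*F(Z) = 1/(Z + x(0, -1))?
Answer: 597879841/3040 ≈ 1.9667e+5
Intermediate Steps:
F(Z) = -1/(8*(-1 + Z)) (F(Z) = -1/(8*(Z - 1)) = -1/(8*(-1 + Z)))
w(L) = -L - 1/(-8 + 8*L) (w(L) = -1/(-8 + 8*L) - L = -L - 1/(-8 + 8*L))
w(-379) - 6332*(-31) = (-⅛ - 1*(-379)*(-1 - 379))/(-1 - 379) - 6332*(-31) = (-⅛ - 1*(-379)*(-380))/(-380) + 196292 = -(-⅛ - 144020)/380 + 196292 = -1/380*(-1152161/8) + 196292 = 1152161/3040 + 196292 = 597879841/3040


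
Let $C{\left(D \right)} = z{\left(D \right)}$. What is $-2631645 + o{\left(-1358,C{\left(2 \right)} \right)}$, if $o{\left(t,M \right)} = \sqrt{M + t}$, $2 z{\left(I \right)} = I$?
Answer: $-2631645 + i \sqrt{1357} \approx -2.6316 \cdot 10^{6} + 36.837 i$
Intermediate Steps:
$z{\left(I \right)} = \frac{I}{2}$
$C{\left(D \right)} = \frac{D}{2}$
$-2631645 + o{\left(-1358,C{\left(2 \right)} \right)} = -2631645 + \sqrt{\frac{1}{2} \cdot 2 - 1358} = -2631645 + \sqrt{1 - 1358} = -2631645 + \sqrt{-1357} = -2631645 + i \sqrt{1357}$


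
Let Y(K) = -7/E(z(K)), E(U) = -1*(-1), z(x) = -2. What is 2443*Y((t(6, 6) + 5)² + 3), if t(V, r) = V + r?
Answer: -17101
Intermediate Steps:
E(U) = 1
Y(K) = -7 (Y(K) = -7/1 = -7*1 = -7)
2443*Y((t(6, 6) + 5)² + 3) = 2443*(-7) = -17101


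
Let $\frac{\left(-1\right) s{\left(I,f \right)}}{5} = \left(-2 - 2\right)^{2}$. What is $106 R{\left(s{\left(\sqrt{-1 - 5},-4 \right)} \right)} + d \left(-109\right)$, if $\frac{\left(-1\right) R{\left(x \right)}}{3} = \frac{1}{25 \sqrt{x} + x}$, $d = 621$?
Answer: $- \frac{15906809}{235} + \frac{53 i \sqrt{5}}{94} \approx -67689.0 + 1.2608 i$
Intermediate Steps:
$s{\left(I,f \right)} = -80$ ($s{\left(I,f \right)} = - 5 \left(-2 - 2\right)^{2} = - 5 \left(-4\right)^{2} = \left(-5\right) 16 = -80$)
$R{\left(x \right)} = - \frac{3}{x + 25 \sqrt{x}}$ ($R{\left(x \right)} = - \frac{3}{25 \sqrt{x} + x} = - \frac{3}{x + 25 \sqrt{x}}$)
$106 R{\left(s{\left(\sqrt{-1 - 5},-4 \right)} \right)} + d \left(-109\right) = 106 \left(- \frac{3}{-80 + 25 \sqrt{-80}}\right) + 621 \left(-109\right) = 106 \left(- \frac{3}{-80 + 25 \cdot 4 i \sqrt{5}}\right) - 67689 = 106 \left(- \frac{3}{-80 + 100 i \sqrt{5}}\right) - 67689 = - \frac{318}{-80 + 100 i \sqrt{5}} - 67689 = -67689 - \frac{318}{-80 + 100 i \sqrt{5}}$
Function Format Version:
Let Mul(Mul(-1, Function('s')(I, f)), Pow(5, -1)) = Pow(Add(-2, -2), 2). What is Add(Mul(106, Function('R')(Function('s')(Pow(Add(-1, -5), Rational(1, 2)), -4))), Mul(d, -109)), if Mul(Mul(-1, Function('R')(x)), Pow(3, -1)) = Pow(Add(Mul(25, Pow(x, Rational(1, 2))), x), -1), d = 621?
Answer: Add(Rational(-15906809, 235), Mul(Rational(53, 94), I, Pow(5, Rational(1, 2)))) ≈ Add(-67689., Mul(1.2608, I))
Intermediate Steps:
Function('s')(I, f) = -80 (Function('s')(I, f) = Mul(-5, Pow(Add(-2, -2), 2)) = Mul(-5, Pow(-4, 2)) = Mul(-5, 16) = -80)
Function('R')(x) = Mul(-3, Pow(Add(x, Mul(25, Pow(x, Rational(1, 2)))), -1)) (Function('R')(x) = Mul(-3, Pow(Add(Mul(25, Pow(x, Rational(1, 2))), x), -1)) = Mul(-3, Pow(Add(x, Mul(25, Pow(x, Rational(1, 2)))), -1)))
Add(Mul(106, Function('R')(Function('s')(Pow(Add(-1, -5), Rational(1, 2)), -4))), Mul(d, -109)) = Add(Mul(106, Mul(-3, Pow(Add(-80, Mul(25, Pow(-80, Rational(1, 2)))), -1))), Mul(621, -109)) = Add(Mul(106, Mul(-3, Pow(Add(-80, Mul(25, Mul(4, I, Pow(5, Rational(1, 2))))), -1))), -67689) = Add(Mul(106, Mul(-3, Pow(Add(-80, Mul(100, I, Pow(5, Rational(1, 2)))), -1))), -67689) = Add(Mul(-318, Pow(Add(-80, Mul(100, I, Pow(5, Rational(1, 2)))), -1)), -67689) = Add(-67689, Mul(-318, Pow(Add(-80, Mul(100, I, Pow(5, Rational(1, 2)))), -1)))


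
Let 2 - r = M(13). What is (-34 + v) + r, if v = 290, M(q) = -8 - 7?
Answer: 273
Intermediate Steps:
M(q) = -15
r = 17 (r = 2 - 1*(-15) = 2 + 15 = 17)
(-34 + v) + r = (-34 + 290) + 17 = 256 + 17 = 273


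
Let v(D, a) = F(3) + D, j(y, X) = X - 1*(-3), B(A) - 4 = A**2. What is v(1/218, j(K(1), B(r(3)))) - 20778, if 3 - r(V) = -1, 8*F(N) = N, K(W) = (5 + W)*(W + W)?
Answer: -18118085/872 ≈ -20778.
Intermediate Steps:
K(W) = 2*W*(5 + W) (K(W) = (5 + W)*(2*W) = 2*W*(5 + W))
F(N) = N/8
r(V) = 4 (r(V) = 3 - 1*(-1) = 3 + 1 = 4)
B(A) = 4 + A**2
j(y, X) = 3 + X (j(y, X) = X + 3 = 3 + X)
v(D, a) = 3/8 + D (v(D, a) = (1/8)*3 + D = 3/8 + D)
v(1/218, j(K(1), B(r(3)))) - 20778 = (3/8 + 1/218) - 20778 = 331/872 - 20778 = -18118085/872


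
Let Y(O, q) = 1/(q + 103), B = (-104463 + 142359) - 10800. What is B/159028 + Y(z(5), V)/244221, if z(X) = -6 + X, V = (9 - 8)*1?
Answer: 172052757373/1009787406888 ≈ 0.17039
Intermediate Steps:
B = 27096 (B = 37896 - 10800 = 27096)
V = 1 (V = 1*1 = 1)
Y(O, q) = 1/(103 + q)
B/159028 + Y(z(5), V)/244221 = 27096/159028 + 1/((103 + 1)*244221) = 27096*(1/159028) + (1/244221)/104 = 6774/39757 + (1/104)*(1/244221) = 6774/39757 + 1/25398984 = 172052757373/1009787406888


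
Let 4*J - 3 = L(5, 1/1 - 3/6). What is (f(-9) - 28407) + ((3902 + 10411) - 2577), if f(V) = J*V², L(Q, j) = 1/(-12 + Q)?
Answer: -116292/7 ≈ -16613.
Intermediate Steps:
J = 5/7 (J = ¾ + 1/(4*(-12 + 5)) = ¾ + (¼)/(-7) = ¾ + (¼)*(-⅐) = ¾ - 1/28 = 5/7 ≈ 0.71429)
f(V) = 5*V²/7
(f(-9) - 28407) + ((3902 + 10411) - 2577) = ((5/7)*(-9)² - 28407) + ((3902 + 10411) - 2577) = ((5/7)*81 - 28407) + (14313 - 2577) = (405/7 - 28407) + 11736 = -198444/7 + 11736 = -116292/7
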